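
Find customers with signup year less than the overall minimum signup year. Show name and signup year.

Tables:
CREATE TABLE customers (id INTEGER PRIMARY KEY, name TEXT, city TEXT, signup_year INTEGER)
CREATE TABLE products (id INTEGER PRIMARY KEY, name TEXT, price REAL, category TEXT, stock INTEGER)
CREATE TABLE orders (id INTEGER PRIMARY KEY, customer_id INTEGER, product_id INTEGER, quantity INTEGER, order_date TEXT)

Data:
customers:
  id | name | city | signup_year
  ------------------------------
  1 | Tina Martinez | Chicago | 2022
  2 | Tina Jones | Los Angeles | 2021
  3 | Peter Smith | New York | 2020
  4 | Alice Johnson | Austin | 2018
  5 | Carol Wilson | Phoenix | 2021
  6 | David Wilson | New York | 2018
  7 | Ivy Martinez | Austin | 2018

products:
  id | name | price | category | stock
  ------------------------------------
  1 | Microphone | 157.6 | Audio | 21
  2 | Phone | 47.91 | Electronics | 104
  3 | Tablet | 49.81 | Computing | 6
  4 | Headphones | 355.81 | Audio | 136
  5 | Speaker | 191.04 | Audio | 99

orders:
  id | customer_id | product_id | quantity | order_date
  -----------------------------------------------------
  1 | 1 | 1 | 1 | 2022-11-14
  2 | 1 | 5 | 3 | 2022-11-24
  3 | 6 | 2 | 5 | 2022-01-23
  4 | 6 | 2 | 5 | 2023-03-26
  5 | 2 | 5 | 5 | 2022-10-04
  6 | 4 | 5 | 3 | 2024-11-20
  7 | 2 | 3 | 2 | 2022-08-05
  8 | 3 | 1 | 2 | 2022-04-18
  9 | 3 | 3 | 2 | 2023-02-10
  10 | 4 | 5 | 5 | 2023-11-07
SELECT name, signup_year FROM customers WHERE signup_year < (SELECT MIN(signup_year) FROM customers)

Execution result:
(no rows)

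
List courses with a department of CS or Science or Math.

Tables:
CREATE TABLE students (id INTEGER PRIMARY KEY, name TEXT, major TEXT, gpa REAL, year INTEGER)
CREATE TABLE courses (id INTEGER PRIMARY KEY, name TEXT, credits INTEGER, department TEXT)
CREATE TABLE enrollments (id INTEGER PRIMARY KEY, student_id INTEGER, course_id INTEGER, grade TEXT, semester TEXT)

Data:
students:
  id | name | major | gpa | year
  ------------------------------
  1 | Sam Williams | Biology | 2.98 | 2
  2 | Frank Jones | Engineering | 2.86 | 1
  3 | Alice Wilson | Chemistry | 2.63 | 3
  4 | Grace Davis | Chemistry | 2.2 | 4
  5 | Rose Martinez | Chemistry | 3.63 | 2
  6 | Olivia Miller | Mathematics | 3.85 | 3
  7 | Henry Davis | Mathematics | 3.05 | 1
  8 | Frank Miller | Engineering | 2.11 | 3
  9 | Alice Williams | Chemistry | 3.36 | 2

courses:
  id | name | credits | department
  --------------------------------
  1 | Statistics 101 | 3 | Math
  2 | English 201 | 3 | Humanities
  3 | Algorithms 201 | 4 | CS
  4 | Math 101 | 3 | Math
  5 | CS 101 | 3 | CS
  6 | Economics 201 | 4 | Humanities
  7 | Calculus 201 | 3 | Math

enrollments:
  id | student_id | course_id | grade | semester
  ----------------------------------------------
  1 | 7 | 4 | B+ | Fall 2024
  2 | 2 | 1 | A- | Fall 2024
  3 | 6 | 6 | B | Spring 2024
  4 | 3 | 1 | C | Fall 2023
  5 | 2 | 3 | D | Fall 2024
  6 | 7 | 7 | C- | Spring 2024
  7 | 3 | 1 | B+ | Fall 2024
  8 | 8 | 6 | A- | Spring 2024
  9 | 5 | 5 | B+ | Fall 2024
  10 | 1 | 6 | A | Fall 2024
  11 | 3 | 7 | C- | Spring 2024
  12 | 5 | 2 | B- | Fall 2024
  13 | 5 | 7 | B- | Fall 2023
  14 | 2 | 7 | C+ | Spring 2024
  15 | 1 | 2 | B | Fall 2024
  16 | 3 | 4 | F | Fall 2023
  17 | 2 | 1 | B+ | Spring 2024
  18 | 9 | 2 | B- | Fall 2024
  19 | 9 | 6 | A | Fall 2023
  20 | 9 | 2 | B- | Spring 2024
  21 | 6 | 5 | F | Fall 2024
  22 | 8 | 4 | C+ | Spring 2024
SELECT name, department FROM courses WHERE department IN ('CS', 'Science', 'Math')

Execution result:
name | department
Statistics 101 | Math
Algorithms 201 | CS
Math 101 | Math
CS 101 | CS
Calculus 201 | Math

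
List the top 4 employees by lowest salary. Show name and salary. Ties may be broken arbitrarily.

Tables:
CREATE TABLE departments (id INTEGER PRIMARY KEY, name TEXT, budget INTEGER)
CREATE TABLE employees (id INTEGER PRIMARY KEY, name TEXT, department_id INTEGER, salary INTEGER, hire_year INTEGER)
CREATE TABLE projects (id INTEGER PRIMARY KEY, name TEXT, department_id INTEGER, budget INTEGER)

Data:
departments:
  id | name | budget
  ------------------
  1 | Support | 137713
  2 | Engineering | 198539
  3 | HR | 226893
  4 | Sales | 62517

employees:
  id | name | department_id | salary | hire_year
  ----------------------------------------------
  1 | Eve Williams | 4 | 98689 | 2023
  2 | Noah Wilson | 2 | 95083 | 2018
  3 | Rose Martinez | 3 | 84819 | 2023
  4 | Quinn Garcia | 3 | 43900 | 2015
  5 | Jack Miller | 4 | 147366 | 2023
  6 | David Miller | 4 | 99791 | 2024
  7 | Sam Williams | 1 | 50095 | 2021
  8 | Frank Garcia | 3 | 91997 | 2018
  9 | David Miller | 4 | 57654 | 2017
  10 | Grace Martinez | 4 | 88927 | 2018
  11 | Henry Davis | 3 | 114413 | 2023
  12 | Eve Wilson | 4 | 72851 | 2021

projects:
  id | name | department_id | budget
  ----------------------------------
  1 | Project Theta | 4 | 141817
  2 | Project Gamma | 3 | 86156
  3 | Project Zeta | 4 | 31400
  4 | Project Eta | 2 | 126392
SELECT name, salary FROM employees ORDER BY salary ASC LIMIT 4

Execution result:
name | salary
Quinn Garcia | 43900
Sam Williams | 50095
David Miller | 57654
Eve Wilson | 72851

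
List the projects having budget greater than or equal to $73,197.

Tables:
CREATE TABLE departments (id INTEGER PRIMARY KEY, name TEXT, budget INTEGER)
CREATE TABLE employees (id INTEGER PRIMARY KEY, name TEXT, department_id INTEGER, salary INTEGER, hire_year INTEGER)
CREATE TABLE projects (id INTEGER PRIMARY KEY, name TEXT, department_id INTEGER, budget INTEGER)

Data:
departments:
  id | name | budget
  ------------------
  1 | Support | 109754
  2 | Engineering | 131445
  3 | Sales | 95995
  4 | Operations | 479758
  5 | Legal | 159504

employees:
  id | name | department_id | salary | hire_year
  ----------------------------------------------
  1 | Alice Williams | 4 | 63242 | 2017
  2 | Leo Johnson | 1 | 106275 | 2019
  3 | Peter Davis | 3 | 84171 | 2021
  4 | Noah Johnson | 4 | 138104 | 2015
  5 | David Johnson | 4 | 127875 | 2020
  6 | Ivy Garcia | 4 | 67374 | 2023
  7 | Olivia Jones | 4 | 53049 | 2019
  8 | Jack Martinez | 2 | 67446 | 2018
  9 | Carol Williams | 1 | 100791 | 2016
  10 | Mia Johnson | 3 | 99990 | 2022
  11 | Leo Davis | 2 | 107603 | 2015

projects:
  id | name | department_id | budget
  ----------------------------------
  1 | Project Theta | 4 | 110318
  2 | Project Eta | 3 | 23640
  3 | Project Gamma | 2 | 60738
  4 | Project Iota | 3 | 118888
SELECT name, budget FROM projects WHERE budget >= 73197

Execution result:
name | budget
Project Theta | 110318
Project Iota | 118888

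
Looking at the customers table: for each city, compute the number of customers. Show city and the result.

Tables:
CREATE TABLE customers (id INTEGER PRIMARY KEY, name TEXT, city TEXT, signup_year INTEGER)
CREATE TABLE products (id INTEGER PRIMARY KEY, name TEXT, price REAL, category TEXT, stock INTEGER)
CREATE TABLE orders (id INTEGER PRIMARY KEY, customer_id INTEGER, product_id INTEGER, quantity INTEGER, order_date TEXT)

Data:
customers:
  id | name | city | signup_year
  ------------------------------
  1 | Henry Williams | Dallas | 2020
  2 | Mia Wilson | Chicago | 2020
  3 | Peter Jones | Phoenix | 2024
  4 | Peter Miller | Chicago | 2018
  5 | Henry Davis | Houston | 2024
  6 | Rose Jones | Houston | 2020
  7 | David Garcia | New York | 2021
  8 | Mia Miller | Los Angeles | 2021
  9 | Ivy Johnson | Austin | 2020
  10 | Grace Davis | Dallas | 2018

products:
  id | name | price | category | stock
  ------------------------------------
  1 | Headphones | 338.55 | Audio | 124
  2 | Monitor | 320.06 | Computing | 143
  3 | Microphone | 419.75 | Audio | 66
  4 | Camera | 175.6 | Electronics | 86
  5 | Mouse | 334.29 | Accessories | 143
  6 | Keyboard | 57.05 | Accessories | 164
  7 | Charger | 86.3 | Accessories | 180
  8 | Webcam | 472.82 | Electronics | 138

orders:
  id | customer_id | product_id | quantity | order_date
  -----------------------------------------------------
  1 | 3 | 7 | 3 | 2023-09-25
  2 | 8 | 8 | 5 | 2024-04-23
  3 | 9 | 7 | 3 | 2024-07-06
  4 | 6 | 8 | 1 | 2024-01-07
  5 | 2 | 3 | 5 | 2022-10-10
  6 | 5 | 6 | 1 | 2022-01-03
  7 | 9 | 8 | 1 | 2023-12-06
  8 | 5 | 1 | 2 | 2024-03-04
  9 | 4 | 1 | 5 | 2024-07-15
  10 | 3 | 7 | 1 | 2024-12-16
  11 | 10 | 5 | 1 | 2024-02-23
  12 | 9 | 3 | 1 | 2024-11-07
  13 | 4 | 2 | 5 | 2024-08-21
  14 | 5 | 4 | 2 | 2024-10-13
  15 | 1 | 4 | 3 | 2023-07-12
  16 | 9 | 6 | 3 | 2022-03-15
SELECT city, COUNT(*) AS n FROM customers GROUP BY city

Execution result:
city | n
Austin | 1
Chicago | 2
Dallas | 2
Houston | 2
Los Angeles | 1
New York | 1
Phoenix | 1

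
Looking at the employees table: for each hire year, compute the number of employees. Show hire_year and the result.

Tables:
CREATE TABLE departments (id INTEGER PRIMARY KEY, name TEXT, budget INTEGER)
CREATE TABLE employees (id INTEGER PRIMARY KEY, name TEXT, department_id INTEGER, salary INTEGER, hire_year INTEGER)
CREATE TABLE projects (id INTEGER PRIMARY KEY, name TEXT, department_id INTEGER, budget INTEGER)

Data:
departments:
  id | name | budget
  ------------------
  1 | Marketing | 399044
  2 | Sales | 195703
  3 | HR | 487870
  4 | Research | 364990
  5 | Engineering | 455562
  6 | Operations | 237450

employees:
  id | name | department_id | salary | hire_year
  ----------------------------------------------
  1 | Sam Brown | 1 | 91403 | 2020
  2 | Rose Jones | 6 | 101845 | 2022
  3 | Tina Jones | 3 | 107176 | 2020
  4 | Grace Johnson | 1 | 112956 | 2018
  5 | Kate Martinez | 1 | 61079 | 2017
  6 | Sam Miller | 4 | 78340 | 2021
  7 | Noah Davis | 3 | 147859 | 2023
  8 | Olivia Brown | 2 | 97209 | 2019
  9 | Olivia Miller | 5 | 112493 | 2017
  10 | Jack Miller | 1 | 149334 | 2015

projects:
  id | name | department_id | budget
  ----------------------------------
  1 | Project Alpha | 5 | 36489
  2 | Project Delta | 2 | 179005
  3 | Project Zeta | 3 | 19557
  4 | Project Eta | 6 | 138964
SELECT hire_year, COUNT(*) AS n FROM employees GROUP BY hire_year

Execution result:
hire_year | n
2015 | 1
2017 | 2
2018 | 1
2019 | 1
2020 | 2
2021 | 1
2022 | 1
2023 | 1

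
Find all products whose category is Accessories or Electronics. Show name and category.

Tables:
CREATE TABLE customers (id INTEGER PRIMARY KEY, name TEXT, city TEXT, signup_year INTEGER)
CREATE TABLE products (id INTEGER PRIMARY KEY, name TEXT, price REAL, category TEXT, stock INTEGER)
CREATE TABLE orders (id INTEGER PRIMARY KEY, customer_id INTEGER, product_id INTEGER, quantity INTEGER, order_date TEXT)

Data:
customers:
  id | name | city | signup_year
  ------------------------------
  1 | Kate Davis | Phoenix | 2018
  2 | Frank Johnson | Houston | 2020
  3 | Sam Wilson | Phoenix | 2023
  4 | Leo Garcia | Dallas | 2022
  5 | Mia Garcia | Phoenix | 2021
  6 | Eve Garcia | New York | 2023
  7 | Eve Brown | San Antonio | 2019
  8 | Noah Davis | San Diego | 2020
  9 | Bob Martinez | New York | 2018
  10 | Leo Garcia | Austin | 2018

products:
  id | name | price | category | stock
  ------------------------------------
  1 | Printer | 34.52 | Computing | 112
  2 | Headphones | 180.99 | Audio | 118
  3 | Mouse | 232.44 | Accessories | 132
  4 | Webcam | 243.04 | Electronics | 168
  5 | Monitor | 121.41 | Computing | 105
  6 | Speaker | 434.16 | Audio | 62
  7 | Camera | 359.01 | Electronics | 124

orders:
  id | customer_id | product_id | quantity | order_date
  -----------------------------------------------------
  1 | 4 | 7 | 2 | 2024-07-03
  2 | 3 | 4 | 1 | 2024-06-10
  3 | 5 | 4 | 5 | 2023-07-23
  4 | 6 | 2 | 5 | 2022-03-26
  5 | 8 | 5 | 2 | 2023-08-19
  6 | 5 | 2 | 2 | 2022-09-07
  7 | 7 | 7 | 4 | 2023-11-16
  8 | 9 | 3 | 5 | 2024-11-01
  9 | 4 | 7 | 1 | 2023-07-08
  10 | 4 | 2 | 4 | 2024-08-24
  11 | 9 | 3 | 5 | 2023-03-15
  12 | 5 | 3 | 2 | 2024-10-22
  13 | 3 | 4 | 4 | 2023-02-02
SELECT name, category FROM products WHERE category IN ('Accessories', 'Electronics')

Execution result:
name | category
Mouse | Accessories
Webcam | Electronics
Camera | Electronics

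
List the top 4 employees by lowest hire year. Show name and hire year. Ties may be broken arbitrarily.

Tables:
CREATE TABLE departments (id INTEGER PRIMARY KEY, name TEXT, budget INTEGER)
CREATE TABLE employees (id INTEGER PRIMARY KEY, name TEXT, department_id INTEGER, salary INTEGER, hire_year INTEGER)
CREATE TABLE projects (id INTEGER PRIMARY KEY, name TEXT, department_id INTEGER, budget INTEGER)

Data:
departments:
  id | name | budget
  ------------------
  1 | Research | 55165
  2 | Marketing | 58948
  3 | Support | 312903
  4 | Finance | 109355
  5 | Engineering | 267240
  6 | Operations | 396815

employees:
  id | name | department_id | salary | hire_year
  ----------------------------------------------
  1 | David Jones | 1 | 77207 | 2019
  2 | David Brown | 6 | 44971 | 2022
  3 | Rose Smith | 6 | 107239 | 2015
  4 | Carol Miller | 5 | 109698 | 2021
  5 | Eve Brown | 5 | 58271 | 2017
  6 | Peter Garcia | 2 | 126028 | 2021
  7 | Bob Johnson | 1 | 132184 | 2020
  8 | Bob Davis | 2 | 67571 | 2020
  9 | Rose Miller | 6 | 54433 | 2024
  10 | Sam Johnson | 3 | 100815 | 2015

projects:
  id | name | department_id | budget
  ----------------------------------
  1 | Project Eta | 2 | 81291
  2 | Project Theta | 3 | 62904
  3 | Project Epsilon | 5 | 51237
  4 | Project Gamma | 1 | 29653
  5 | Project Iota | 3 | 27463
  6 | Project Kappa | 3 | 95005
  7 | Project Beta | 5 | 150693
SELECT name, hire_year FROM employees ORDER BY hire_year ASC LIMIT 4

Execution result:
name | hire_year
Rose Smith | 2015
Sam Johnson | 2015
Eve Brown | 2017
David Jones | 2019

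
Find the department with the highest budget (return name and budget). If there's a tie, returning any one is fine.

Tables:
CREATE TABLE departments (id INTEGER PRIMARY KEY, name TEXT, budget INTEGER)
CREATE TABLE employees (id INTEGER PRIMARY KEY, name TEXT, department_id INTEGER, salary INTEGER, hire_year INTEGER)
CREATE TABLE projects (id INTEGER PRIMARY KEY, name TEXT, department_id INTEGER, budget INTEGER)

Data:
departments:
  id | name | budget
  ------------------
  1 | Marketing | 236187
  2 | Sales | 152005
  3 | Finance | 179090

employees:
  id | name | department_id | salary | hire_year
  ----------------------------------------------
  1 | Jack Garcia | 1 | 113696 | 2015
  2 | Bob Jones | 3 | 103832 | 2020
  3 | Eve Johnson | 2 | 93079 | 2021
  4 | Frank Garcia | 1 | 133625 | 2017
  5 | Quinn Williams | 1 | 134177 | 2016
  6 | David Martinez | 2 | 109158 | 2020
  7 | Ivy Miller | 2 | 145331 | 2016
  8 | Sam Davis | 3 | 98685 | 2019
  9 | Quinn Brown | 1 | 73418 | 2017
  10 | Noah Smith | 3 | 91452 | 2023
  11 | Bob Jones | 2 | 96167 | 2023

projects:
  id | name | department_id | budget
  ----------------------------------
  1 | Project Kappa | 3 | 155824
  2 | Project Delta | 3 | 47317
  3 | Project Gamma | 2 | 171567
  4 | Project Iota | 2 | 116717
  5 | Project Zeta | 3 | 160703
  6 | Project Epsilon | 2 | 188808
SELECT name, budget FROM departments ORDER BY budget DESC LIMIT 1

Execution result:
name | budget
Marketing | 236187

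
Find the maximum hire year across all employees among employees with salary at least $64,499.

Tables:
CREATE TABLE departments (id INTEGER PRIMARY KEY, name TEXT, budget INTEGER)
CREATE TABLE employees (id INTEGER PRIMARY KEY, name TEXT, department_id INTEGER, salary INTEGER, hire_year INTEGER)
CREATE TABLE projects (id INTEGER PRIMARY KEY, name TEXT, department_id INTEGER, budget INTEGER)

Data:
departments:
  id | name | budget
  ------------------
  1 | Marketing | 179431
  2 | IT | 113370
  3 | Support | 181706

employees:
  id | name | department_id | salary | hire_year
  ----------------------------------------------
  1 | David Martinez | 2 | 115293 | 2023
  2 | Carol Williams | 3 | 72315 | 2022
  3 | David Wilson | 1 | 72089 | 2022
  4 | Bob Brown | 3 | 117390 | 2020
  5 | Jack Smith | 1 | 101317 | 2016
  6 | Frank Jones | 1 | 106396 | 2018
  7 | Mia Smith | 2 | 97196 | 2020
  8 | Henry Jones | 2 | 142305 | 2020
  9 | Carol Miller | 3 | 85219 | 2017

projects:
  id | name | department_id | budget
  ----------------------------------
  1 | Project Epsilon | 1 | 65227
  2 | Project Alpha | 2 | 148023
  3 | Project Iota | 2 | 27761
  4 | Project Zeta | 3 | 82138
SELECT MAX(hire_year) FROM employees WHERE salary >= 64499

Execution result:
2023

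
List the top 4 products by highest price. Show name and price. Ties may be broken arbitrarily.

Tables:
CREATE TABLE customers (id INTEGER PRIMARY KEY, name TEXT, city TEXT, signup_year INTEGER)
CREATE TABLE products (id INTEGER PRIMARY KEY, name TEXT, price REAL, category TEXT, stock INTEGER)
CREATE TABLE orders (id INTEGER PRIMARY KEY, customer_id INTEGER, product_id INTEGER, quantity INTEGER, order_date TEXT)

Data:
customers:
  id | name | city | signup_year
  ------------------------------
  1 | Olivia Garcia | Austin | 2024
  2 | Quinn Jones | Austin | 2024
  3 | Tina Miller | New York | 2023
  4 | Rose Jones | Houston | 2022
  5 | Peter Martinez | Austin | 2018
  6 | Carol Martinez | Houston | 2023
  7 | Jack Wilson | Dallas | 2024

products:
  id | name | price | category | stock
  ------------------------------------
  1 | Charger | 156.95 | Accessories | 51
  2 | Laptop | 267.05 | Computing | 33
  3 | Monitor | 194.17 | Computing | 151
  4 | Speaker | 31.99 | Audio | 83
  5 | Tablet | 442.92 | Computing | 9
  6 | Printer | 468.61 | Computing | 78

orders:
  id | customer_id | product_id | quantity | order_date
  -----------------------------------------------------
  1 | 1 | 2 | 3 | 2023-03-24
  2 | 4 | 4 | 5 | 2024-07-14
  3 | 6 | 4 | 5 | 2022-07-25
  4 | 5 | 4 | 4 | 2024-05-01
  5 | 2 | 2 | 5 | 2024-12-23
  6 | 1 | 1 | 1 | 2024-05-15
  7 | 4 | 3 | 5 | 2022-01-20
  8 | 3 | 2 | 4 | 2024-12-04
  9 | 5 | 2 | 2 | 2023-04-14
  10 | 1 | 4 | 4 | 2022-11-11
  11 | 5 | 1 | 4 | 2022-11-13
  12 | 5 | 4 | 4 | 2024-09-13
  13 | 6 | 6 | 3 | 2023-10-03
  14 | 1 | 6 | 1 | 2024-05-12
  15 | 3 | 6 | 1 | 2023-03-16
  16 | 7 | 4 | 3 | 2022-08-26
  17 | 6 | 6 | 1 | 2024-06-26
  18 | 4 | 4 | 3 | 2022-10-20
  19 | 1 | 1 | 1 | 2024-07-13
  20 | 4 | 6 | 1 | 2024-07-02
SELECT name, price FROM products ORDER BY price DESC LIMIT 4

Execution result:
name | price
Printer | 468.61
Tablet | 442.92
Laptop | 267.05
Monitor | 194.17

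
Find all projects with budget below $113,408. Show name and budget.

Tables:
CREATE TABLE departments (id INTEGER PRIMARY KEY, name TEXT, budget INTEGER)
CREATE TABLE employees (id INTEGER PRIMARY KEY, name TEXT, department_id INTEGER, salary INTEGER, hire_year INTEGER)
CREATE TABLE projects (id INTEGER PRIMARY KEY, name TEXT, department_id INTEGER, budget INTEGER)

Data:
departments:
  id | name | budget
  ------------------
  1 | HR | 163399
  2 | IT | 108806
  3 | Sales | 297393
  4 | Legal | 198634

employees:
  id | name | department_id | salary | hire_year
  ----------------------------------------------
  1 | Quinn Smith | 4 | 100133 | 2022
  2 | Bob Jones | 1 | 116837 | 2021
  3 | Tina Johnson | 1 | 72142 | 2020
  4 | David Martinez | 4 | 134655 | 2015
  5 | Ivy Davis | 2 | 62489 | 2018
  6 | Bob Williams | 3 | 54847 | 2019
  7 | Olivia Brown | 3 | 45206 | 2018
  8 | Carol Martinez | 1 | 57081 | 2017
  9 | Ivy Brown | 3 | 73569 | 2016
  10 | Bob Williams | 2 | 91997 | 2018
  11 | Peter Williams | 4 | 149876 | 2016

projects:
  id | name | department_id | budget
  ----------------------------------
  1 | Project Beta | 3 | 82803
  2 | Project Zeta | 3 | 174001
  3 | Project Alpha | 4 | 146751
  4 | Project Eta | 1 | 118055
SELECT name, budget FROM projects WHERE budget < 113408

Execution result:
name | budget
Project Beta | 82803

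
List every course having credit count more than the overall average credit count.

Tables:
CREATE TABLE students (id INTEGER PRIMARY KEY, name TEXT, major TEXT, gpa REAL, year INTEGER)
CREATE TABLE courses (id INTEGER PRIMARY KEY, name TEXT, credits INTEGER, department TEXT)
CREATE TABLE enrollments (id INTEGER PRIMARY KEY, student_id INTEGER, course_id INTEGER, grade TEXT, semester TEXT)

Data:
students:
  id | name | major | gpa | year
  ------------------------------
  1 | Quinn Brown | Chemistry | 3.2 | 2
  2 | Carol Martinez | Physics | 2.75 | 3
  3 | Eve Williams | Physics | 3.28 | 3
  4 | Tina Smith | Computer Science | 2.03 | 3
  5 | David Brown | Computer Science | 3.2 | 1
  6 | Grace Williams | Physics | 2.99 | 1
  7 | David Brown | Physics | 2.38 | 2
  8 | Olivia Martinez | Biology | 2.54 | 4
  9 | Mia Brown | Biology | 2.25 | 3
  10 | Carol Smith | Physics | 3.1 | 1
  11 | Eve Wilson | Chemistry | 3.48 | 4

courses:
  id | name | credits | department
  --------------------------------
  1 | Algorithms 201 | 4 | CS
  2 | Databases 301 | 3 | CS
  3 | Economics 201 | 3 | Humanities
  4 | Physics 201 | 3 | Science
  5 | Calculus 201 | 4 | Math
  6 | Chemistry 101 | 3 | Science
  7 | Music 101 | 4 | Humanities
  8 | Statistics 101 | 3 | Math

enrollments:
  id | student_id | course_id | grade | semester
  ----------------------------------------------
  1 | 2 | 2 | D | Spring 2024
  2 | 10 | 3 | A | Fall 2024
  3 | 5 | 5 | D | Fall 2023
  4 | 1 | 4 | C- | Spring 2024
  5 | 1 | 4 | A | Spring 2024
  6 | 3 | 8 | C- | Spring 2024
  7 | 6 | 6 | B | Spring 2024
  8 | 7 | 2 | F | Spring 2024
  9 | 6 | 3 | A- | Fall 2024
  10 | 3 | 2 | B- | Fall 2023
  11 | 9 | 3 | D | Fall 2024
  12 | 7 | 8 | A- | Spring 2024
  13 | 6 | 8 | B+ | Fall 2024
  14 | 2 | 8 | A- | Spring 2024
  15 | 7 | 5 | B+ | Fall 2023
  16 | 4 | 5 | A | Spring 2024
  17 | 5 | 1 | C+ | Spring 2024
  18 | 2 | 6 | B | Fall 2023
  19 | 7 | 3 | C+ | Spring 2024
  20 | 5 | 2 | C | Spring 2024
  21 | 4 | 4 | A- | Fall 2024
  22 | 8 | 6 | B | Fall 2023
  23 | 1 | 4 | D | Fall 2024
SELECT name, credits FROM courses WHERE credits > (SELECT AVG(credits) FROM courses)

Execution result:
name | credits
Algorithms 201 | 4
Calculus 201 | 4
Music 101 | 4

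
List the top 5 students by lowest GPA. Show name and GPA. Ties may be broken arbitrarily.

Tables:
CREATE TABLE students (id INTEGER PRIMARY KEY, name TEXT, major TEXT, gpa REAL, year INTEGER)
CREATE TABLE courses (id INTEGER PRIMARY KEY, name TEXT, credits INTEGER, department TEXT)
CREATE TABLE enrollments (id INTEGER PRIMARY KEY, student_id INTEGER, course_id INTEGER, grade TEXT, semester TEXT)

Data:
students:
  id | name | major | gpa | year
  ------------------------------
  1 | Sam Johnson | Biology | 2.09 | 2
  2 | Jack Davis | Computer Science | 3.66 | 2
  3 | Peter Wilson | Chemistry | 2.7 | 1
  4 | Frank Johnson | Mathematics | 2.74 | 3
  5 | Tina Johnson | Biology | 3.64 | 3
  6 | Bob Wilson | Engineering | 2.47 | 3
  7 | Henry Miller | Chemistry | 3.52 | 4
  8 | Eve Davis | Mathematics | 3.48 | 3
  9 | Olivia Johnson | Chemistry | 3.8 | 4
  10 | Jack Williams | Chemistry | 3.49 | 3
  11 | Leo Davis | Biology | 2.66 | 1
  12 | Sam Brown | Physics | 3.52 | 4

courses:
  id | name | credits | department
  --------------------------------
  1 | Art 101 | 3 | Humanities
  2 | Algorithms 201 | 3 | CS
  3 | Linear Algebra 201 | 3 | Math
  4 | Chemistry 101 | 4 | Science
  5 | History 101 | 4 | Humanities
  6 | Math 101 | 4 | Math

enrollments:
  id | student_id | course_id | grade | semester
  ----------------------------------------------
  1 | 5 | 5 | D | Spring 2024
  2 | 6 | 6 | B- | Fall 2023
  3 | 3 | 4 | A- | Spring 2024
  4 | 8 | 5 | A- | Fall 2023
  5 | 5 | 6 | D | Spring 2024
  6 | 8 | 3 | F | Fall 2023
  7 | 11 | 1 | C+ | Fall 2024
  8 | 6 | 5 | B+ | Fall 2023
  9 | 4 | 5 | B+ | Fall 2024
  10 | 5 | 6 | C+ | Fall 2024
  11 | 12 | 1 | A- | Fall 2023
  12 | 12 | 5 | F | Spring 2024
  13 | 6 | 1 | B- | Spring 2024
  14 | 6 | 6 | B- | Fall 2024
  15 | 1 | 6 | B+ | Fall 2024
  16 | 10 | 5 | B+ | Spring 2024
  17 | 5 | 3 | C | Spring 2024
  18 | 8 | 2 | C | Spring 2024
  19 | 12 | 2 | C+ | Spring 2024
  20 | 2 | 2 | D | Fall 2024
SELECT name, gpa FROM students ORDER BY gpa ASC LIMIT 5

Execution result:
name | gpa
Sam Johnson | 2.09
Bob Wilson | 2.47
Leo Davis | 2.66
Peter Wilson | 2.70
Frank Johnson | 2.74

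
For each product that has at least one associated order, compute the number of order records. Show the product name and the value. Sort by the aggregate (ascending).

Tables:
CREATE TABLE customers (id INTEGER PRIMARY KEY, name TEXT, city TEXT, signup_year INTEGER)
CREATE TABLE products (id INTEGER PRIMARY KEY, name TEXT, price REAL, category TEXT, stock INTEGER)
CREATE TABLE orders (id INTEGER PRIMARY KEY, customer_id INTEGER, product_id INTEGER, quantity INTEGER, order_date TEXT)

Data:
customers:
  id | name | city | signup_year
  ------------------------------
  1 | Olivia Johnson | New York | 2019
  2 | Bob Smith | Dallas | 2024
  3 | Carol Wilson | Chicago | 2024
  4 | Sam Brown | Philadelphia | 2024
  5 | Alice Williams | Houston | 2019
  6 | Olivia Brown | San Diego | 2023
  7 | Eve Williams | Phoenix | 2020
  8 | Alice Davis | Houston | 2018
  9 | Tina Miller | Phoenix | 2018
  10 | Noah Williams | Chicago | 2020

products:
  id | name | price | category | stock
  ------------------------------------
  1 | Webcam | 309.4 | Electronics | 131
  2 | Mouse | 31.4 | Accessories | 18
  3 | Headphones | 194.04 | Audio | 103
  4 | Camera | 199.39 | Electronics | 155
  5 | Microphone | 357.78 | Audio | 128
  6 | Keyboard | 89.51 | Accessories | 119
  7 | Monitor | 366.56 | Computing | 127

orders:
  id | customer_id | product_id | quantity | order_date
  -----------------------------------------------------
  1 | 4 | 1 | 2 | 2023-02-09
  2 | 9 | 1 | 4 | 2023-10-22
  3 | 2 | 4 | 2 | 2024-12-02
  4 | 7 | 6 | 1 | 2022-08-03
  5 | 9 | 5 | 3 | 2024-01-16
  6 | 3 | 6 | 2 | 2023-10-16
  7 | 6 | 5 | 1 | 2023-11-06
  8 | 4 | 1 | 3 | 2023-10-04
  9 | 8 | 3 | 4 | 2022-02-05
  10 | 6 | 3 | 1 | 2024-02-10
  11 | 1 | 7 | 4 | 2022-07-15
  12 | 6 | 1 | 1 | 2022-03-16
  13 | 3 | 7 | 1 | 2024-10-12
SELECT p.name, COUNT(*) AS n FROM orders c JOIN products p ON c.product_id = p.id GROUP BY p.id, p.name ORDER BY n ASC

Execution result:
name | n
Camera | 1
Headphones | 2
Microphone | 2
Keyboard | 2
Monitor | 2
Webcam | 4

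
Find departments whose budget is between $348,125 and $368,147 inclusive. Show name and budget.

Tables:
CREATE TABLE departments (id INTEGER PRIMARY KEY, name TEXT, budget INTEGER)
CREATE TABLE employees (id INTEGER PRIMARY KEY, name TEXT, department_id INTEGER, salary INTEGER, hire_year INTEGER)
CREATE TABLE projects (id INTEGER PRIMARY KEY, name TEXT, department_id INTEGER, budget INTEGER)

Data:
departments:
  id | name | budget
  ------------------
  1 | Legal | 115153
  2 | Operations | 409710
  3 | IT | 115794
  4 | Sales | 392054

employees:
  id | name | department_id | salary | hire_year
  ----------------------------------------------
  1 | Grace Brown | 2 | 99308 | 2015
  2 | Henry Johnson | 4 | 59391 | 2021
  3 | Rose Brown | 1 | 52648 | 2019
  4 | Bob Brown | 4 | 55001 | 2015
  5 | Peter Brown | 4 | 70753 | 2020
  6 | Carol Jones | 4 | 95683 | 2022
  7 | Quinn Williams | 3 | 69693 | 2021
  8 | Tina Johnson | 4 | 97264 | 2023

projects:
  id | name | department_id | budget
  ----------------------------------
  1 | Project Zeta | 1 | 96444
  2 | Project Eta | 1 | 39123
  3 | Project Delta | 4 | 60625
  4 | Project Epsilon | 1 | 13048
SELECT name, budget FROM departments WHERE budget BETWEEN 348125 AND 368147

Execution result:
(no rows)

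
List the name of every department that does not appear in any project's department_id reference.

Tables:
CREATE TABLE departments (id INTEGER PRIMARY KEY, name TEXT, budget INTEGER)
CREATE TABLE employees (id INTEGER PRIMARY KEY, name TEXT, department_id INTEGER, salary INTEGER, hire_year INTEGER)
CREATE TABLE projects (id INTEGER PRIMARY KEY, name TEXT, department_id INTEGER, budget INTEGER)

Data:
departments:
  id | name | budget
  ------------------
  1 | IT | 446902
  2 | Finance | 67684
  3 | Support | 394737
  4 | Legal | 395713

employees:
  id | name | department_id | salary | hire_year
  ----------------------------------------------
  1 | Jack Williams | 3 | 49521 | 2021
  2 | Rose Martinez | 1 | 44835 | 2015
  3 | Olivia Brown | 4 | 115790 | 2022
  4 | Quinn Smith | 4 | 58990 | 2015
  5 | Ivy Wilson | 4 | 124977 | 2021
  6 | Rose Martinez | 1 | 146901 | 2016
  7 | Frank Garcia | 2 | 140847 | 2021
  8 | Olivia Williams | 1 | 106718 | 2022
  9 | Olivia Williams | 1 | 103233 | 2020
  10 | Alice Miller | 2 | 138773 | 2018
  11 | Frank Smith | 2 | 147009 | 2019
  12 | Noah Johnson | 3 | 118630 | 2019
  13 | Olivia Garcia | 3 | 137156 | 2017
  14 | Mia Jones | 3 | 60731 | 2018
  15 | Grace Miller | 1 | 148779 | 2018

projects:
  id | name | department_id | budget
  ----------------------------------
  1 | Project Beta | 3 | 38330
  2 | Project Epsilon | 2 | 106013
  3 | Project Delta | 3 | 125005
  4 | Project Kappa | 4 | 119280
SELECT p.name FROM departments p LEFT JOIN projects c ON c.department_id = p.id WHERE c.id IS NULL

Execution result:
IT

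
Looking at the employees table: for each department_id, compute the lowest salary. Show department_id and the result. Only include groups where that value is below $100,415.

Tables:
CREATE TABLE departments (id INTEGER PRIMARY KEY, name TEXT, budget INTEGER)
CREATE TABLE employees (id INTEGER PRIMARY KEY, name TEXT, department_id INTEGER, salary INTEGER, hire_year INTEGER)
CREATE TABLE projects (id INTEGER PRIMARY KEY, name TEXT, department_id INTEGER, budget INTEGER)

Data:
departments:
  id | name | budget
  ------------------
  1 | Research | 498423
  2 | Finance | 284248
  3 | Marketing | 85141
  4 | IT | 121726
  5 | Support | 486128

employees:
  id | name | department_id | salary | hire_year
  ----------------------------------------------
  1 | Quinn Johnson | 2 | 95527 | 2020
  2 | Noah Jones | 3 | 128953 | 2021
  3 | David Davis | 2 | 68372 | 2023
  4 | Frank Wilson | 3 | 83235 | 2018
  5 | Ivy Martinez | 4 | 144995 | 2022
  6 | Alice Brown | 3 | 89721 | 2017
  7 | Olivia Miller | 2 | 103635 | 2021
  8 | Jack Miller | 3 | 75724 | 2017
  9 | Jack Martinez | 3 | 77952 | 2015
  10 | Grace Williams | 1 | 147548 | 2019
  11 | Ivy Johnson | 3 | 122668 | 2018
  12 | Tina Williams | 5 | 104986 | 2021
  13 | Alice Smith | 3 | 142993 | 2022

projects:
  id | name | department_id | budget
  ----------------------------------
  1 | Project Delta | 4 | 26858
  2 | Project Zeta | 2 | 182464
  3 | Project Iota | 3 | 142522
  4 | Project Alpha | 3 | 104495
SELECT department_id, MIN(salary) AS min_salary FROM employees GROUP BY department_id HAVING MIN(salary) < 100415

Execution result:
department_id | min_salary
2 | 68372
3 | 75724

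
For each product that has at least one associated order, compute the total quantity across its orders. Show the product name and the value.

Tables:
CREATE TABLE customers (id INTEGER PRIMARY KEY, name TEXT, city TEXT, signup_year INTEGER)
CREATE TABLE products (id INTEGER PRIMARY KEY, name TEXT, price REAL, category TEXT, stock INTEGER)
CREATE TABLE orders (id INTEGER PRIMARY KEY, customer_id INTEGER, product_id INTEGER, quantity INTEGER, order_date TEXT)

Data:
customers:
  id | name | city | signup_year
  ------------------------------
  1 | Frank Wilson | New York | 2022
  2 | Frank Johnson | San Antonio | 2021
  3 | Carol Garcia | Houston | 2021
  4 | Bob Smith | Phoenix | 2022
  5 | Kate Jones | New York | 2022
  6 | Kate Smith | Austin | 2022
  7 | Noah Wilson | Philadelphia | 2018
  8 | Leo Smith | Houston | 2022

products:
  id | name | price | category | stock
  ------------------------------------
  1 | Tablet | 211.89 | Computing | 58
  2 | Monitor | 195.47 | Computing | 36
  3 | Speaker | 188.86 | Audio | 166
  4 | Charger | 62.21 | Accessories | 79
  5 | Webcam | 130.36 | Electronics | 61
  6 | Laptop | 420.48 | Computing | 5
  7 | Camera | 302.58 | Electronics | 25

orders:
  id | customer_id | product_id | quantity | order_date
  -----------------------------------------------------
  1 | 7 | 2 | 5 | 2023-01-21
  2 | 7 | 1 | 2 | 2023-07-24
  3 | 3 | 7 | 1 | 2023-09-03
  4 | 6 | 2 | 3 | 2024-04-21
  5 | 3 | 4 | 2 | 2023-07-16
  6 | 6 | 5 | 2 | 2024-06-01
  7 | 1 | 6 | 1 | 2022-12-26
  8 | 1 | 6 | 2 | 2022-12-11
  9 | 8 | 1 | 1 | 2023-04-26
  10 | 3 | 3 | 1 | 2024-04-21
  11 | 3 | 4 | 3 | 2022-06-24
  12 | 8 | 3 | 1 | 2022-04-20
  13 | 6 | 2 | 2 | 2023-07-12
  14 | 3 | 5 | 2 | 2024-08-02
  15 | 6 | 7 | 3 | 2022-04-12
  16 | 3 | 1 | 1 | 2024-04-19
SELECT p.name, SUM(c.quantity) AS sum_quantity FROM orders c JOIN products p ON c.product_id = p.id GROUP BY p.id, p.name

Execution result:
name | sum_quantity
Tablet | 4
Monitor | 10
Speaker | 2
Charger | 5
Webcam | 4
Laptop | 3
Camera | 4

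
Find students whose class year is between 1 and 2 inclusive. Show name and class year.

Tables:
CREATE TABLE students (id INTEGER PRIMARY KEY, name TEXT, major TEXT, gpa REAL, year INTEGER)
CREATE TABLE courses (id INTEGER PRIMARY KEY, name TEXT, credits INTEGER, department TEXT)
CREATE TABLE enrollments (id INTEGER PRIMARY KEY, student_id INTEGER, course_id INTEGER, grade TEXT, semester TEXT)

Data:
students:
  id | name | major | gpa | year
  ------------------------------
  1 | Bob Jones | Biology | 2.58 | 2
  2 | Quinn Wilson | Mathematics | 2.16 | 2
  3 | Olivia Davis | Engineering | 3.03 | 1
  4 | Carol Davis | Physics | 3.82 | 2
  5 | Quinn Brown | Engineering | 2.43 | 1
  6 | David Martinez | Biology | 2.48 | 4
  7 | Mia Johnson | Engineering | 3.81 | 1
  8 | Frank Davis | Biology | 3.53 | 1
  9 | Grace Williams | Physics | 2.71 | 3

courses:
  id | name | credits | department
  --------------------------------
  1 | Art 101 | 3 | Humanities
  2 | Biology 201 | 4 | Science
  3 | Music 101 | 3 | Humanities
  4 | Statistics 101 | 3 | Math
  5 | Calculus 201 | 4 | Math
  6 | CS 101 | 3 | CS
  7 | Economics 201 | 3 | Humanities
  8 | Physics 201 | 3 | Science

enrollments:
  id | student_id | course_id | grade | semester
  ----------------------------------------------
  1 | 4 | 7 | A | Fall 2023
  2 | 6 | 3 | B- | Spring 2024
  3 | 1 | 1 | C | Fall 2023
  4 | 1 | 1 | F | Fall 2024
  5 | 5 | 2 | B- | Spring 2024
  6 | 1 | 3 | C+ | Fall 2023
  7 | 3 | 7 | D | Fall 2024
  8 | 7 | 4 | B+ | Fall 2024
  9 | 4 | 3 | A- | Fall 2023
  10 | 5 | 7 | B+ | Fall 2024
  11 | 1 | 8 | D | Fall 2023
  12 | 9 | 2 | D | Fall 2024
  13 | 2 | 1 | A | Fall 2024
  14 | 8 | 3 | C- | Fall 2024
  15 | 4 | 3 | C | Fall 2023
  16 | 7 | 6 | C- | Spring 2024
SELECT name, year FROM students WHERE year BETWEEN 1 AND 2

Execution result:
name | year
Bob Jones | 2
Quinn Wilson | 2
Olivia Davis | 1
Carol Davis | 2
Quinn Brown | 1
Mia Johnson | 1
Frank Davis | 1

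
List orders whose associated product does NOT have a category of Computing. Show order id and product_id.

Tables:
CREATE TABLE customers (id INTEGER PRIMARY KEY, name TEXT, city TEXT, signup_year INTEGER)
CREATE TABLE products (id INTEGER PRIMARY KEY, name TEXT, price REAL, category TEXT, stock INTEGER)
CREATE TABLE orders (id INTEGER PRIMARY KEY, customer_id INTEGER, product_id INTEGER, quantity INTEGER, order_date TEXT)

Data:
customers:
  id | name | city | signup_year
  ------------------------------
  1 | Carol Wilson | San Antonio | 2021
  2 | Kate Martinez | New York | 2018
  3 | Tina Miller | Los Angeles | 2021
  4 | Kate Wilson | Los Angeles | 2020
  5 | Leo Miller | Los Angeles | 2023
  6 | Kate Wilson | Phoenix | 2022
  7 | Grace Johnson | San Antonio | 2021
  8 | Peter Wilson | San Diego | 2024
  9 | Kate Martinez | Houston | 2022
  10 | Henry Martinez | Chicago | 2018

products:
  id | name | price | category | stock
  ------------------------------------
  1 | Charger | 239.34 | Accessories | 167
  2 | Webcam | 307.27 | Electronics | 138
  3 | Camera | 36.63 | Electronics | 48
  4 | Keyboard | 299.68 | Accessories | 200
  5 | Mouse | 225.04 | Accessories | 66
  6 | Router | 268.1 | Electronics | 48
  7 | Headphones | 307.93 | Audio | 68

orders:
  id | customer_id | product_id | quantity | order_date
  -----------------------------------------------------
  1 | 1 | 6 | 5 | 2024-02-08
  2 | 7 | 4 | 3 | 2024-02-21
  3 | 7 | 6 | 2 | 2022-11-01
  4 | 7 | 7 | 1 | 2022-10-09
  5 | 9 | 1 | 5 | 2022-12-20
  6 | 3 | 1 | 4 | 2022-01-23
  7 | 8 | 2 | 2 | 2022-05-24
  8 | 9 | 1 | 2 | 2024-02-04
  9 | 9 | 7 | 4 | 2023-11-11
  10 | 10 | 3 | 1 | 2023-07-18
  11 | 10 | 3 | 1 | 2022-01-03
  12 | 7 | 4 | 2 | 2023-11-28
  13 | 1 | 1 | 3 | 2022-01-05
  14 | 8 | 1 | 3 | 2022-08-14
SELECT id, product_id FROM orders WHERE product_id NOT IN (SELECT id FROM products WHERE category = 'Computing')

Execution result:
id | product_id
1 | 6
2 | 4
3 | 6
4 | 7
5 | 1
6 | 1
7 | 2
8 | 1
9 | 7
10 | 3
11 | 3
12 | 4
13 | 1
14 | 1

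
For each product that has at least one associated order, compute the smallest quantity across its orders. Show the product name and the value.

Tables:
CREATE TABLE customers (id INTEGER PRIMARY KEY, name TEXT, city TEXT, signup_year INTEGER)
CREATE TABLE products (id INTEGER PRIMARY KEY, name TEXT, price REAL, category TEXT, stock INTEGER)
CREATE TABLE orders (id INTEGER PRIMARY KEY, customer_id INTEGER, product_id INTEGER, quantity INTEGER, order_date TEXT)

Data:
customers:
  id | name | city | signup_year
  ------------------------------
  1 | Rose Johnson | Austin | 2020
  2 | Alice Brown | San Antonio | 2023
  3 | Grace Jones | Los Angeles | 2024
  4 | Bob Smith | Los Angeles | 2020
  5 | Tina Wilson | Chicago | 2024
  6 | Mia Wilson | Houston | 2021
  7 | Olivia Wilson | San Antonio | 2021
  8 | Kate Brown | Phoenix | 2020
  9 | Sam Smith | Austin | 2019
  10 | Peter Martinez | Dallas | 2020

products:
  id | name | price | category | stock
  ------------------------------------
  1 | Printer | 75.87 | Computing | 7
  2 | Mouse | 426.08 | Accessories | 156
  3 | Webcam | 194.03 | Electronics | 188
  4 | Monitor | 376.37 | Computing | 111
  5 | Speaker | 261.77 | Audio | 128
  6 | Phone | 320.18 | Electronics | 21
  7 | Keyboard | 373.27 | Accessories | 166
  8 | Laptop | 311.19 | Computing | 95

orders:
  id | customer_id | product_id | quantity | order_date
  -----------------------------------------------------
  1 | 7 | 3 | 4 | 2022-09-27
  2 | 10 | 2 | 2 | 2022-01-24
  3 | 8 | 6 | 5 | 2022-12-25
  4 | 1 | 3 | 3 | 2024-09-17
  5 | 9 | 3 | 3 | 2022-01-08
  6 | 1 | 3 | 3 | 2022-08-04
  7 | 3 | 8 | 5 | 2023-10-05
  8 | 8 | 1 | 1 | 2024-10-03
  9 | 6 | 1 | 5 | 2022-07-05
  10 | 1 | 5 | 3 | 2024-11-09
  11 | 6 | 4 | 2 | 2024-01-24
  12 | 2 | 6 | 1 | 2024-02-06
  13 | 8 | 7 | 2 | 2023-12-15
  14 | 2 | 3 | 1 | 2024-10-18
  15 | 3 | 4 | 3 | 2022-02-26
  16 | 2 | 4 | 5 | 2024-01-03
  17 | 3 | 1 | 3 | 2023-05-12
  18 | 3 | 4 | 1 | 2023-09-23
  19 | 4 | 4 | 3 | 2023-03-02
SELECT p.name, MIN(c.quantity) AS min_quantity FROM orders c JOIN products p ON c.product_id = p.id GROUP BY p.id, p.name

Execution result:
name | min_quantity
Printer | 1
Mouse | 2
Webcam | 1
Monitor | 1
Speaker | 3
Phone | 1
Keyboard | 2
Laptop | 5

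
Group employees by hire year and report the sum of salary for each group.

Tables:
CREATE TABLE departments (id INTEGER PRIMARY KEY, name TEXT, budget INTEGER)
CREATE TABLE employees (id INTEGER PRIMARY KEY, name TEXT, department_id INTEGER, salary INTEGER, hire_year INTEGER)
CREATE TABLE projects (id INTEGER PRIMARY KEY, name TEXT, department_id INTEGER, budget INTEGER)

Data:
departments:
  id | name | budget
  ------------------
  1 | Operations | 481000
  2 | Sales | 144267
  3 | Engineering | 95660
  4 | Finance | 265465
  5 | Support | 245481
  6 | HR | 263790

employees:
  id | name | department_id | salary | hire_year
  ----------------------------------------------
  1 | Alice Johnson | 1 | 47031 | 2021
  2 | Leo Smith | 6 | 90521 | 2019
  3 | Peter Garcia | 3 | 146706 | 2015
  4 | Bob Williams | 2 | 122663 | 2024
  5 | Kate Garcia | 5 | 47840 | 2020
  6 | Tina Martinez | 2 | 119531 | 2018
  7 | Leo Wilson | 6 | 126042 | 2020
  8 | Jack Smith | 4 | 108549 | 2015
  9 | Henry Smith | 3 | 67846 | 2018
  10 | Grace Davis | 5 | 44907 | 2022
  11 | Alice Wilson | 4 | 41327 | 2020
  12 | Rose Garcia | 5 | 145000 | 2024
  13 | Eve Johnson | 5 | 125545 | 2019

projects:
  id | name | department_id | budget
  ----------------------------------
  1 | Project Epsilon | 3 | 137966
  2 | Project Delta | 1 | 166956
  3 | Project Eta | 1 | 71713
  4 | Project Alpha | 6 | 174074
SELECT hire_year, SUM(salary) AS sum_salary FROM employees GROUP BY hire_year

Execution result:
hire_year | sum_salary
2015 | 255255
2018 | 187377
2019 | 216066
2020 | 215209
2021 | 47031
2022 | 44907
2024 | 267663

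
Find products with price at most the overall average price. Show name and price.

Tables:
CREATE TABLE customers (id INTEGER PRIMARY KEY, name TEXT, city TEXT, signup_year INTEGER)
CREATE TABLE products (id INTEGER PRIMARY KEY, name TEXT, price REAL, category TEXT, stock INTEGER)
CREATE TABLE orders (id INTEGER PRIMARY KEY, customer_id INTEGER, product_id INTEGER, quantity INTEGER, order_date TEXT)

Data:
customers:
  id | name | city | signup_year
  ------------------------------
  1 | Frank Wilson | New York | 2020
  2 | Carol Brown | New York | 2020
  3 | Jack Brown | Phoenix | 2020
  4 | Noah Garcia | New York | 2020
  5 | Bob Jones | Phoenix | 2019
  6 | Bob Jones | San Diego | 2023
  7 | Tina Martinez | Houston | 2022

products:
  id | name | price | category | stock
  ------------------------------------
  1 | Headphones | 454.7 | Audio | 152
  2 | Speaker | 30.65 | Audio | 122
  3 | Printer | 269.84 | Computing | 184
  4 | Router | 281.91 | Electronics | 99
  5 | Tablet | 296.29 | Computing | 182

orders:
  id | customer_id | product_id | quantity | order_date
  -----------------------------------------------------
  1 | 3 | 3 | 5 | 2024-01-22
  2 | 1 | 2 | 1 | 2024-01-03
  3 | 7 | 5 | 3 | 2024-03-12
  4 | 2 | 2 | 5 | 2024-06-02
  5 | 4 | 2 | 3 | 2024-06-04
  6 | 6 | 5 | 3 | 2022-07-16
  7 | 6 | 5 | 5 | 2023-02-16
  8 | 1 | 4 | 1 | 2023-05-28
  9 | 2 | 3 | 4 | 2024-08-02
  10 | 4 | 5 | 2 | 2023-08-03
SELECT name, price FROM products WHERE price <= (SELECT AVG(price) FROM products)

Execution result:
name | price
Speaker | 30.65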